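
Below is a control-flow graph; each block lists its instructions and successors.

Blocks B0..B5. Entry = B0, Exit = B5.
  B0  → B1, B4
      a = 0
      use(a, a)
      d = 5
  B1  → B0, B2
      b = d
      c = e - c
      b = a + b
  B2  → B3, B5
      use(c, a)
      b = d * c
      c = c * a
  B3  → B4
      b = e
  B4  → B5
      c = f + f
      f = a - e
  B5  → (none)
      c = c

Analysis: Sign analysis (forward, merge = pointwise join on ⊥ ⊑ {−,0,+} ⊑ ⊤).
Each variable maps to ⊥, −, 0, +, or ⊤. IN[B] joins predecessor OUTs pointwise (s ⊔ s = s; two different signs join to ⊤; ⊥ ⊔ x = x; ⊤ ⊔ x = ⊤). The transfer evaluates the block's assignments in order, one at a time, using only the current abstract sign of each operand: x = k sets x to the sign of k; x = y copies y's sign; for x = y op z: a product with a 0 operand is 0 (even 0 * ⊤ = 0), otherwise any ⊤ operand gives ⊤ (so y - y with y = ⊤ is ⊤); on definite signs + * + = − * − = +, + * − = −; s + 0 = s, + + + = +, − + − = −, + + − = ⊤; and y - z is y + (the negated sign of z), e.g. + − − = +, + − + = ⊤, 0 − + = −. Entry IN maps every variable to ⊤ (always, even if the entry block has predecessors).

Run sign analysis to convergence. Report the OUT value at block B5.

Answer: {a: 0, b: ⊤, c: ⊤, d: +, e: ⊤, f: ⊤}

Trace:
Fixpoint table:
  B0:  IN=(all ⊤)  OUT={a:0, d:+; rest ⊤}
  B1:  IN={a:0, d:+; rest ⊤}  OUT={a:0, b:+, d:+; rest ⊤}
  B2:  IN={a:0, b:+, d:+; rest ⊤}  OUT={a:0, c:0, d:+; rest ⊤}
  B3:  IN={a:0, c:0, d:+; rest ⊤}  OUT={a:0, c:0, d:+; rest ⊤}
  B4:  IN={a:0, d:+; rest ⊤}  OUT={a:0, d:+; rest ⊤}
  B5:  IN={a:0, d:+; rest ⊤}  OUT={a:0, d:+; rest ⊤}

Merge at B5: IN[B5] = OUT[B2] ⊔ OUT[B4] = {a: 0, b: ⊤, c: ⊤, d: +, e: ⊤, f: ⊤}
Applying B5's transfer function to that IN value gives OUT[B5] (row B5 above).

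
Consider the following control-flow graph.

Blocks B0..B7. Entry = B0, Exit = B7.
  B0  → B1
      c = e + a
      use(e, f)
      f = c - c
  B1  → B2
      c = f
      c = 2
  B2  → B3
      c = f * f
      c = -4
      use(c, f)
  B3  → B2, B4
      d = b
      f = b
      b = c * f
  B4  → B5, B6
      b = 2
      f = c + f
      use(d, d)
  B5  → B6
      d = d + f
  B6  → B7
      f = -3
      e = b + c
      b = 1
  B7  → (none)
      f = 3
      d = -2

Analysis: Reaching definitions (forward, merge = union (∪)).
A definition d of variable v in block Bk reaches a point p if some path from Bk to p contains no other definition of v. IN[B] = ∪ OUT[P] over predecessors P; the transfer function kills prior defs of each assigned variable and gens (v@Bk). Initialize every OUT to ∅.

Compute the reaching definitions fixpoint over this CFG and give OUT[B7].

Fixpoint table:
  B0:  IN={}  OUT={c@B0, f@B0}
  B1:  IN={c@B0, f@B0}  OUT={c@B1, f@B0}
  B2:  IN={b@B3, c@B1, c@B2, d@B3, f@B0, f@B3}  OUT={b@B3, c@B2, d@B3, f@B0, f@B3}
  B3:  IN={b@B3, c@B2, d@B3, f@B0, f@B3}  OUT={b@B3, c@B2, d@B3, f@B3}
  B4:  IN={b@B3, c@B2, d@B3, f@B3}  OUT={b@B4, c@B2, d@B3, f@B4}
  B5:  IN={b@B4, c@B2, d@B3, f@B4}  OUT={b@B4, c@B2, d@B5, f@B4}
  B6:  IN={b@B4, c@B2, d@B3, d@B5, f@B4}  OUT={b@B6, c@B2, d@B3, d@B5, e@B6, f@B6}
  B7:  IN={b@B6, c@B2, d@B3, d@B5, e@B6, f@B6}  OUT={b@B6, c@B2, d@B7, e@B6, f@B7}

Merge at B7: IN[B7] = OUT[B6] = {b@B6, c@B2, d@B3, d@B5, e@B6, f@B6}
Applying B7's transfer function to that IN value gives OUT[B7] (row B7 above).

Answer: {b@B6, c@B2, d@B7, e@B6, f@B7}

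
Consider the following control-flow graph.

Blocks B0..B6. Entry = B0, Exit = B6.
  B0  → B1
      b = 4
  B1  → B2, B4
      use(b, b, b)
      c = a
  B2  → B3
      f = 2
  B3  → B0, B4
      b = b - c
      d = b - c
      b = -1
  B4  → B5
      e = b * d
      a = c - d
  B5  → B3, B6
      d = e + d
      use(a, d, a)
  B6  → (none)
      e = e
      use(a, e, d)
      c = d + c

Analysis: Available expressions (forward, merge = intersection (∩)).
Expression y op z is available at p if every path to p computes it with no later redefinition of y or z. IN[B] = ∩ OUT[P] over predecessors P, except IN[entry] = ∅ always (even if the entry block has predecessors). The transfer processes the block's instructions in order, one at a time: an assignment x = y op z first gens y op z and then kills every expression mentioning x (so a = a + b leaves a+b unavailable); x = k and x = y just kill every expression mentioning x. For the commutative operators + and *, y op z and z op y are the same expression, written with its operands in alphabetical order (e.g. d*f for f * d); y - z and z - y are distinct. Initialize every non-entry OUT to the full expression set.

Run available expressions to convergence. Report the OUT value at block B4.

Converged values:
  B0: | IN={} | OUT={}
  B1: | IN={} | OUT={}
  B2: | IN={} | OUT={}
  B3: | IN={} | OUT={}
  B4: | IN={} | OUT={b*d, c-d}
  B5: | IN={b*d, c-d} | OUT={}
  B6: | IN={} | OUT={}

Merge at B4: IN[B4] = OUT[B1] ∩ OUT[B3] = {}
Applying B4's transfer function to that IN value gives OUT[B4] (row B4 above).

Answer: {b*d, c-d}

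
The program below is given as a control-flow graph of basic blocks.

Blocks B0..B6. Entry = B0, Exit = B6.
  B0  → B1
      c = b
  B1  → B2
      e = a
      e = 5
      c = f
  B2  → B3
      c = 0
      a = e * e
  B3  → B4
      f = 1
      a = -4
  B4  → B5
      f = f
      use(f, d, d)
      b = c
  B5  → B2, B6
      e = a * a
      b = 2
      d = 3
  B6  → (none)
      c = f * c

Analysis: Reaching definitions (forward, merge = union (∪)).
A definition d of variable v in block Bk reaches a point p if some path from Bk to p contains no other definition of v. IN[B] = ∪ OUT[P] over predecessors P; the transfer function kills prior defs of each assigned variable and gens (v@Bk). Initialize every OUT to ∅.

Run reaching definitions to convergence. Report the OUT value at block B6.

Fixpoint table:
  B0: | IN={} | OUT={c@B0}
  B1: | IN={c@B0} | OUT={c@B1, e@B1}
  B2: | IN={a@B3, b@B5, c@B1, c@B2, d@B5, e@B1, e@B5, f@B4} | OUT={a@B2, b@B5, c@B2, d@B5, e@B1, e@B5, f@B4}
  B3: | IN={a@B2, b@B5, c@B2, d@B5, e@B1, e@B5, f@B4} | OUT={a@B3, b@B5, c@B2, d@B5, e@B1, e@B5, f@B3}
  B4: | IN={a@B3, b@B5, c@B2, d@B5, e@B1, e@B5, f@B3} | OUT={a@B3, b@B4, c@B2, d@B5, e@B1, e@B5, f@B4}
  B5: | IN={a@B3, b@B4, c@B2, d@B5, e@B1, e@B5, f@B4} | OUT={a@B3, b@B5, c@B2, d@B5, e@B5, f@B4}
  B6: | IN={a@B3, b@B5, c@B2, d@B5, e@B5, f@B4} | OUT={a@B3, b@B5, c@B6, d@B5, e@B5, f@B4}

Merge at B6: IN[B6] = OUT[B5] = {a@B3, b@B5, c@B2, d@B5, e@B5, f@B4}
Applying B6's transfer function to that IN value gives OUT[B6] (row B6 above).

Answer: {a@B3, b@B5, c@B6, d@B5, e@B5, f@B4}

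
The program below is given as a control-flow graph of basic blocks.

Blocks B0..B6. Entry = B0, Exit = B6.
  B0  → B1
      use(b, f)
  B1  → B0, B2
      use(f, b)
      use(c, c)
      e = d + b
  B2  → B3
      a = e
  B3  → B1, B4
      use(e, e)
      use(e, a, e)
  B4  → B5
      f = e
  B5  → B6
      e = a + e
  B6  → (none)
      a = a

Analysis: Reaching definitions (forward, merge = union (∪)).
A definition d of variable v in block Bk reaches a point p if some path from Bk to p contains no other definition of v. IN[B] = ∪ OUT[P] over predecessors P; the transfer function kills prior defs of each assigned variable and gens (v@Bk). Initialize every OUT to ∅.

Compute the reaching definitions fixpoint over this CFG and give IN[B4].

Answer: {a@B2, e@B1}

Derivation:
Converged values:
  B0:   IN={a@B2, e@B1}   OUT={a@B2, e@B1}
  B1:   IN={a@B2, e@B1}   OUT={a@B2, e@B1}
  B2:   IN={a@B2, e@B1}   OUT={a@B2, e@B1}
  B3:   IN={a@B2, e@B1}   OUT={a@B2, e@B1}
  B4:   IN={a@B2, e@B1}   OUT={a@B2, e@B1, f@B4}
  B5:   IN={a@B2, e@B1, f@B4}   OUT={a@B2, e@B5, f@B4}
  B6:   IN={a@B2, e@B5, f@B4}   OUT={a@B6, e@B5, f@B4}

Merge at B4: IN[B4] = OUT[B3] = {a@B2, e@B1}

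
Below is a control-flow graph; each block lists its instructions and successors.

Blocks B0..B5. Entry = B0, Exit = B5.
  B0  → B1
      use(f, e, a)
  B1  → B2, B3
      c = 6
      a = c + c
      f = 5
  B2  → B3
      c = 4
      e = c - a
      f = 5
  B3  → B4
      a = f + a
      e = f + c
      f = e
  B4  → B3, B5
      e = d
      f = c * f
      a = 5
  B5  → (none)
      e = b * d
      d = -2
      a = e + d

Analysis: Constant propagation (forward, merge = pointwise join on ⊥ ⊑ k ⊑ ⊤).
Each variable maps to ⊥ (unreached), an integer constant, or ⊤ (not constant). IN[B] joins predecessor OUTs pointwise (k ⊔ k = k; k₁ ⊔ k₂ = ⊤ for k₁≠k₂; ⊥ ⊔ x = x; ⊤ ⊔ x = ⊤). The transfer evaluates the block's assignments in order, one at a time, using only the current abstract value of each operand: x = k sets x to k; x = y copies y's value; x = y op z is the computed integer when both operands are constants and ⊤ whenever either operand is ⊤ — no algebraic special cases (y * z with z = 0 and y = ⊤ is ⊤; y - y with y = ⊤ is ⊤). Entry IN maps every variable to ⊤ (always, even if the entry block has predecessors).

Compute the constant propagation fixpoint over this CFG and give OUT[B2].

Answer: {a: 12, b: ⊤, c: 4, d: ⊤, e: -8, f: 5}

Working:
Converged values:
  B0: | IN=(all ⊤) | OUT=(all ⊤)
  B1: | IN=(all ⊤) | OUT={a:12, c:6, f:5; rest ⊤}
  B2: | IN={a:12, c:6, f:5; rest ⊤} | OUT={a:12, c:4, e:-8, f:5; rest ⊤}
  B3: | IN=(all ⊤) | OUT=(all ⊤)
  B4: | IN=(all ⊤) | OUT={a:5; rest ⊤}
  B5: | IN={a:5; rest ⊤} | OUT={d:-2; rest ⊤}

Merge at B2: IN[B2] = OUT[B1] = {a: 12, b: ⊤, c: 6, d: ⊤, e: ⊤, f: 5}
Applying B2's transfer function to that IN value gives OUT[B2] (row B2 above).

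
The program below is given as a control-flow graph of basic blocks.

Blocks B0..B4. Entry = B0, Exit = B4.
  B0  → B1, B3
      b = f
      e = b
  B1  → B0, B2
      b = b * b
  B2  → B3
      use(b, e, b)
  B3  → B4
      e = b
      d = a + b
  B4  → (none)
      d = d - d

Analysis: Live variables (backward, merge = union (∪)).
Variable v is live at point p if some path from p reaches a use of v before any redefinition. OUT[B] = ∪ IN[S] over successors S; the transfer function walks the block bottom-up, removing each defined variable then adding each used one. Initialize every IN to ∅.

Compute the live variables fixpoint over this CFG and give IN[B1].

Converged values:
  B0: | IN={a, f} | OUT={a, b, e, f}
  B1: | IN={a, b, e, f} | OUT={a, b, e, f}
  B2: | IN={a, b, e} | OUT={a, b}
  B3: | IN={a, b} | OUT={d}
  B4: | IN={d} | OUT={}

Merge at B1: OUT[B1] = IN[B0] ⊔ IN[B2] = {a, b, e, f}
Applying B1's transfer function to that OUT value gives IN[B1] (row B1 above).

Answer: {a, b, e, f}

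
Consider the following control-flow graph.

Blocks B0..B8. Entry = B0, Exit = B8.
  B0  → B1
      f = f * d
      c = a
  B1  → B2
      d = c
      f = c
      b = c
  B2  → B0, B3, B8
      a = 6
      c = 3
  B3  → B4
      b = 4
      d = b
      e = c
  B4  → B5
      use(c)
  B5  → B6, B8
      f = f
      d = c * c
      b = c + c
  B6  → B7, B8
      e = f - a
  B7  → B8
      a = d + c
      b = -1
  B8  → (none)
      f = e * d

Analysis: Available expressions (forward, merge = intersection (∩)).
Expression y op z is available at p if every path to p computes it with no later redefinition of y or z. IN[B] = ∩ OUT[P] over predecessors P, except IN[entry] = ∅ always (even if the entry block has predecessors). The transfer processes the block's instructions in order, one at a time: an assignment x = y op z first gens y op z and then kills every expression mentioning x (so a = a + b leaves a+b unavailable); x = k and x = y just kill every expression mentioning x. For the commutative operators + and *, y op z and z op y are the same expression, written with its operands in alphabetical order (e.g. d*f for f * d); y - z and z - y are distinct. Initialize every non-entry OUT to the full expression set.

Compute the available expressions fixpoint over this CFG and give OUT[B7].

Answer: {c*c, c+c, c+d}

Derivation:
Converged values:
  B0:   IN={}   OUT={}
  B1:   IN={}   OUT={}
  B2:   IN={}   OUT={}
  B3:   IN={}   OUT={}
  B4:   IN={}   OUT={}
  B5:   IN={}   OUT={c*c, c+c}
  B6:   IN={c*c, c+c}   OUT={c*c, c+c, f-a}
  B7:   IN={c*c, c+c, f-a}   OUT={c*c, c+c, c+d}
  B8:   IN={}   OUT={d*e}

Merge at B7: IN[B7] = OUT[B6] = {c*c, c+c, f-a}
Applying B7's transfer function to that IN value gives OUT[B7] (row B7 above).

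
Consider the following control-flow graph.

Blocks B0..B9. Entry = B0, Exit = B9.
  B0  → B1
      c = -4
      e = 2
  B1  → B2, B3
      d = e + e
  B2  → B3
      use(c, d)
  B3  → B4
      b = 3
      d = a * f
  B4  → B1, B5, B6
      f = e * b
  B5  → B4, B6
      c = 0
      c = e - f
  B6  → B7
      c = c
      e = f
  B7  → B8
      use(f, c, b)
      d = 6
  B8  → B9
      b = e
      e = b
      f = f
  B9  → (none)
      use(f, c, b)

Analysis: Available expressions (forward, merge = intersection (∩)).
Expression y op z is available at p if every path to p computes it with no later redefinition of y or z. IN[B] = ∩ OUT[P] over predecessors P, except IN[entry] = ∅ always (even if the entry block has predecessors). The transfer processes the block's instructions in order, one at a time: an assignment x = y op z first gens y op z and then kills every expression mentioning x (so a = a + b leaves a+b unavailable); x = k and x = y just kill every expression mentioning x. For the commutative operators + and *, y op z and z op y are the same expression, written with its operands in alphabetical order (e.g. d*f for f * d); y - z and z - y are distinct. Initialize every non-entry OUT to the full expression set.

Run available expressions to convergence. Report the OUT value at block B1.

Answer: {e+e}

Derivation:
Per-block solution:
  B0: | IN={} | OUT={}
  B1: | IN={} | OUT={e+e}
  B2: | IN={e+e} | OUT={e+e}
  B3: | IN={e+e} | OUT={a*f, e+e}
  B4: | IN={e+e} | OUT={b*e, e+e}
  B5: | IN={b*e, e+e} | OUT={b*e, e+e, e-f}
  B6: | IN={b*e, e+e} | OUT={}
  B7: | IN={} | OUT={}
  B8: | IN={} | OUT={}
  B9: | IN={} | OUT={}

Merge at B1: IN[B1] = OUT[B0] ∩ OUT[B4] = {}
Applying B1's transfer function to that IN value gives OUT[B1] (row B1 above).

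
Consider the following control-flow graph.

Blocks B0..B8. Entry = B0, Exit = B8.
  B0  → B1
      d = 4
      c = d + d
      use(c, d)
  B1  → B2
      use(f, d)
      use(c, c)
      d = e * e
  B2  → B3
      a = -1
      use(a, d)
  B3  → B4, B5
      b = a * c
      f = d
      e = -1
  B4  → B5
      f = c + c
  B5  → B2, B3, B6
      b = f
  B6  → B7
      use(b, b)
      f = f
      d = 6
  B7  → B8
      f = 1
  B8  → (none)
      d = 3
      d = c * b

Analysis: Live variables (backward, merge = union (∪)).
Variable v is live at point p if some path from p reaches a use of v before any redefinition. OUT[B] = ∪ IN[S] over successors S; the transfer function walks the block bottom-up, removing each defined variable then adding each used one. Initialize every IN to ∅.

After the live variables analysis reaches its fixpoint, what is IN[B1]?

Fixpoint table:
  B0: | IN={e, f} | OUT={c, d, e, f}
  B1: | IN={c, d, e, f} | OUT={c, d}
  B2: | IN={c, d} | OUT={a, c, d}
  B3: | IN={a, c, d} | OUT={a, c, d, f}
  B4: | IN={a, c, d} | OUT={a, c, d, f}
  B5: | IN={a, c, d, f} | OUT={a, b, c, d, f}
  B6: | IN={b, c, f} | OUT={b, c}
  B7: | IN={b, c} | OUT={b, c}
  B8: | IN={b, c} | OUT={}

Merge at B1: OUT[B1] = IN[B2] = {c, d}
Applying B1's transfer function to that OUT value gives IN[B1] (row B1 above).

Answer: {c, d, e, f}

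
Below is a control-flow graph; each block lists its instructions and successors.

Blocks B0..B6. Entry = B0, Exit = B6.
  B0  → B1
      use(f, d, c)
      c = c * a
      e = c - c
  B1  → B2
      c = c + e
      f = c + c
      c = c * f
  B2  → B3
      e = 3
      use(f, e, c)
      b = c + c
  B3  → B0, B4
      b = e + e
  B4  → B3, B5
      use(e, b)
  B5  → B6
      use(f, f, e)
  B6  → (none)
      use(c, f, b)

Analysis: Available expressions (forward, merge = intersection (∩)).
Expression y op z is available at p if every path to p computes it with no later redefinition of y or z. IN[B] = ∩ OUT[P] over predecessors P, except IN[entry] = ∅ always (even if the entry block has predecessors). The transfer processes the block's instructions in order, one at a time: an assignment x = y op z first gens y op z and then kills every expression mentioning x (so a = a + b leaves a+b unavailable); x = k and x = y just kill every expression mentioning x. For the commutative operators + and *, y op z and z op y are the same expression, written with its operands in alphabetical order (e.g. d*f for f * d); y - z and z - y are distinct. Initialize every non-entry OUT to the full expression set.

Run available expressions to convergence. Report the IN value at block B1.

Answer: {c-c}

Working:
Per-block solution:
  B0:  IN={}  OUT={c-c}
  B1:  IN={c-c}  OUT={}
  B2:  IN={}  OUT={c+c}
  B3:  IN={c+c}  OUT={c+c, e+e}
  B4:  IN={c+c, e+e}  OUT={c+c, e+e}
  B5:  IN={c+c, e+e}  OUT={c+c, e+e}
  B6:  IN={c+c, e+e}  OUT={c+c, e+e}

Merge at B1: IN[B1] = OUT[B0] = {c-c}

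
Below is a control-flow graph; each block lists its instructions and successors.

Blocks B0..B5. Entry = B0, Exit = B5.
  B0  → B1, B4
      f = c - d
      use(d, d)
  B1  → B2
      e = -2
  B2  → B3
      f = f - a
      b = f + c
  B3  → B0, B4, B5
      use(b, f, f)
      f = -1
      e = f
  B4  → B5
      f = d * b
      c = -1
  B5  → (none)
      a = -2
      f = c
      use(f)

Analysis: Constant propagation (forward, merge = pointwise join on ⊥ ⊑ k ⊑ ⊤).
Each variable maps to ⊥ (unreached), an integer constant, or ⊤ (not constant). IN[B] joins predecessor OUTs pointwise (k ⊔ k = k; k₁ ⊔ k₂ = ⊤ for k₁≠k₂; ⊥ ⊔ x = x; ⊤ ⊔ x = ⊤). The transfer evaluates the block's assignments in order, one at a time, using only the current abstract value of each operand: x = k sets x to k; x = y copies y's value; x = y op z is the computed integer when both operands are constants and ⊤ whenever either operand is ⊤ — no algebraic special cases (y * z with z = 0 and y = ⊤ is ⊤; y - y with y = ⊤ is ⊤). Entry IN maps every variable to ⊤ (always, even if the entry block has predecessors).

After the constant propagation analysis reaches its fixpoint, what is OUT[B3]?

Per-block solution:
  B0:   IN=(all ⊤)   OUT=(all ⊤)
  B1:   IN=(all ⊤)   OUT={e:-2; rest ⊤}
  B2:   IN={e:-2; rest ⊤}   OUT={e:-2; rest ⊤}
  B3:   IN={e:-2; rest ⊤}   OUT={e:-1, f:-1; rest ⊤}
  B4:   IN=(all ⊤)   OUT={c:-1; rest ⊤}
  B5:   IN=(all ⊤)   OUT={a:-2; rest ⊤}

Merge at B3: IN[B3] = OUT[B2] = {a: ⊤, b: ⊤, c: ⊤, d: ⊤, e: -2, f: ⊤}
Applying B3's transfer function to that IN value gives OUT[B3] (row B3 above).

Answer: {a: ⊤, b: ⊤, c: ⊤, d: ⊤, e: -1, f: -1}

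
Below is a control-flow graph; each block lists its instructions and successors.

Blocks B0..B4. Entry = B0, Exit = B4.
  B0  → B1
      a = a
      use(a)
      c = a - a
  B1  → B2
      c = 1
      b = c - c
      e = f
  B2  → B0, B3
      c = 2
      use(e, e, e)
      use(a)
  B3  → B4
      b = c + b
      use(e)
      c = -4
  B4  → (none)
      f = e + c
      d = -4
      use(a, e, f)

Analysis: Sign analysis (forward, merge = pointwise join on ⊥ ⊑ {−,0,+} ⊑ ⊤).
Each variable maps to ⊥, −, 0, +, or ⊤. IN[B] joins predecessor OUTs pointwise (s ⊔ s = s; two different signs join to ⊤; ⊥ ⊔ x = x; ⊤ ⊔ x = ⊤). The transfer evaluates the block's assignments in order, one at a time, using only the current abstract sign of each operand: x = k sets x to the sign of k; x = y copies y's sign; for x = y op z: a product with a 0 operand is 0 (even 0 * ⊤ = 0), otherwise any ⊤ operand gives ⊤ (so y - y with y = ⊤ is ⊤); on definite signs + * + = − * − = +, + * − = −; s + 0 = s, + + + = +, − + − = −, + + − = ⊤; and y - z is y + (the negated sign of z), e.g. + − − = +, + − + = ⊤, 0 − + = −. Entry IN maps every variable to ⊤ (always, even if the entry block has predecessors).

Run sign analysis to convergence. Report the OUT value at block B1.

Per-block solution:
  B0: | IN=(all ⊤) | OUT=(all ⊤)
  B1: | IN=(all ⊤) | OUT={c:+; rest ⊤}
  B2: | IN={c:+; rest ⊤} | OUT={c:+; rest ⊤}
  B3: | IN={c:+; rest ⊤} | OUT={c:-; rest ⊤}
  B4: | IN={c:-; rest ⊤} | OUT={c:-, d:-; rest ⊤}

Merge at B1: IN[B1] = OUT[B0] = {a: ⊤, b: ⊤, c: ⊤, d: ⊤, e: ⊤, f: ⊤}
Applying B1's transfer function to that IN value gives OUT[B1] (row B1 above).

Answer: {a: ⊤, b: ⊤, c: +, d: ⊤, e: ⊤, f: ⊤}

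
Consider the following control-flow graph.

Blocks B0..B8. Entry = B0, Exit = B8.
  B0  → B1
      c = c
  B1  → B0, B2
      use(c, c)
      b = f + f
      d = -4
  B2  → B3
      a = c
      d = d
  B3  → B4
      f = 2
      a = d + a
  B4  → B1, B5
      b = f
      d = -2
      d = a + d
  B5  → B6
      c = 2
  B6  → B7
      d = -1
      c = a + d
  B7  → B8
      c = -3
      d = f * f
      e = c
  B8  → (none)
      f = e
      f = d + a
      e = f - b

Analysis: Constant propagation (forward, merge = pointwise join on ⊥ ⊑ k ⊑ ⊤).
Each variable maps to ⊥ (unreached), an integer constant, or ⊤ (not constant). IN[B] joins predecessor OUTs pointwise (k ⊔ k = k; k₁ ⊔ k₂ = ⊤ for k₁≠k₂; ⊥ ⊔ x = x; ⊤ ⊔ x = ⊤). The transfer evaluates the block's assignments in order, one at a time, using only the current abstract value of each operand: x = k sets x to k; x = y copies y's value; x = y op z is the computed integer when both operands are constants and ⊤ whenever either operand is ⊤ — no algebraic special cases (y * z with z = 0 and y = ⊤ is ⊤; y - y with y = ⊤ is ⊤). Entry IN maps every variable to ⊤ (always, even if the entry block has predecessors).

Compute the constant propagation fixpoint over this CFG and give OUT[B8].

Per-block solution:
  B0:   IN=(all ⊤)   OUT=(all ⊤)
  B1:   IN=(all ⊤)   OUT={d:-4; rest ⊤}
  B2:   IN={d:-4; rest ⊤}   OUT={d:-4; rest ⊤}
  B3:   IN={d:-4; rest ⊤}   OUT={d:-4, f:2; rest ⊤}
  B4:   IN={d:-4, f:2; rest ⊤}   OUT={b:2, f:2; rest ⊤}
  B5:   IN={b:2, f:2; rest ⊤}   OUT={b:2, c:2, f:2; rest ⊤}
  B6:   IN={b:2, c:2, f:2; rest ⊤}   OUT={b:2, d:-1, f:2; rest ⊤}
  B7:   IN={b:2, d:-1, f:2; rest ⊤}   OUT={b:2, c:-3, d:4, e:-3, f:2; rest ⊤}
  B8:   IN={b:2, c:-3, d:4, e:-3, f:2; rest ⊤}   OUT={b:2, c:-3, d:4; rest ⊤}

Merge at B8: IN[B8] = OUT[B7] = {a: ⊤, b: 2, c: -3, d: 4, e: -3, f: 2}
Applying B8's transfer function to that IN value gives OUT[B8] (row B8 above).

Answer: {a: ⊤, b: 2, c: -3, d: 4, e: ⊤, f: ⊤}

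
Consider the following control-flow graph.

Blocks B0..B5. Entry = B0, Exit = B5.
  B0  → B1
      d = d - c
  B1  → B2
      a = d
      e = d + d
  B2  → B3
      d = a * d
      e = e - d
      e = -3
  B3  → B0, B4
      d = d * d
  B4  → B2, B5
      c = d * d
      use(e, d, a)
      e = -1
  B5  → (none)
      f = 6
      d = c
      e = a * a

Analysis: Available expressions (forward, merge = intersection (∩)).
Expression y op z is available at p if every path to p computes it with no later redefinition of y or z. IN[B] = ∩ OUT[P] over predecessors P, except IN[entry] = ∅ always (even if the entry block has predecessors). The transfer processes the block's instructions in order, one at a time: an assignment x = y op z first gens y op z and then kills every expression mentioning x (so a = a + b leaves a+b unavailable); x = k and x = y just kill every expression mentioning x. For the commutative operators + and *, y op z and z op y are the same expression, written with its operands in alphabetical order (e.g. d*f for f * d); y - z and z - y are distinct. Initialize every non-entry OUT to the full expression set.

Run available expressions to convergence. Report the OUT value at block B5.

Fixpoint table:
  B0:   IN={}   OUT={}
  B1:   IN={}   OUT={d+d}
  B2:   IN={}   OUT={}
  B3:   IN={}   OUT={}
  B4:   IN={}   OUT={d*d}
  B5:   IN={d*d}   OUT={a*a}

Merge at B5: IN[B5] = OUT[B4] = {d*d}
Applying B5's transfer function to that IN value gives OUT[B5] (row B5 above).

Answer: {a*a}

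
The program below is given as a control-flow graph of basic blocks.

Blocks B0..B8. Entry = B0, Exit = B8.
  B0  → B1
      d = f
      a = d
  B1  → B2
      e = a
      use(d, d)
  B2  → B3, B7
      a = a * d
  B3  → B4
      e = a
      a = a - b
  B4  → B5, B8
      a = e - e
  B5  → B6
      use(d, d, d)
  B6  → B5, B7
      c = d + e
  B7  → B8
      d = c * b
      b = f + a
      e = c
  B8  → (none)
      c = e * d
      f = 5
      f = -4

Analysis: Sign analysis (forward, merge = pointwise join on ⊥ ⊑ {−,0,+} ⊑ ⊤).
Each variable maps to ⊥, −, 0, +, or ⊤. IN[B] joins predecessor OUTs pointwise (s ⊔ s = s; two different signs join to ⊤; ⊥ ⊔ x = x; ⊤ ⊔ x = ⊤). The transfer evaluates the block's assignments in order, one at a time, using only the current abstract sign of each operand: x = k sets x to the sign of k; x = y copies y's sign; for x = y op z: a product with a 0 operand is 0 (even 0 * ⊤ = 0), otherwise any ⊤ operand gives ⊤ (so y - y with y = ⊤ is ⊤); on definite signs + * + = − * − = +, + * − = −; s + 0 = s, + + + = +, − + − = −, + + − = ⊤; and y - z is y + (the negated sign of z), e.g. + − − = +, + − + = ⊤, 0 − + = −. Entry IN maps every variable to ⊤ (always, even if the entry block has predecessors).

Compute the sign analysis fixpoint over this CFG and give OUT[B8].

Converged values:
  B0:   IN=(all ⊤)   OUT=(all ⊤)
  B1:   IN=(all ⊤)   OUT=(all ⊤)
  B2:   IN=(all ⊤)   OUT=(all ⊤)
  B3:   IN=(all ⊤)   OUT=(all ⊤)
  B4:   IN=(all ⊤)   OUT=(all ⊤)
  B5:   IN=(all ⊤)   OUT=(all ⊤)
  B6:   IN=(all ⊤)   OUT=(all ⊤)
  B7:   IN=(all ⊤)   OUT=(all ⊤)
  B8:   IN=(all ⊤)   OUT={f:-; rest ⊤}

Merge at B8: IN[B8] = OUT[B4] ⊔ OUT[B7] = {a: ⊤, b: ⊤, c: ⊤, d: ⊤, e: ⊤, f: ⊤}
Applying B8's transfer function to that IN value gives OUT[B8] (row B8 above).

Answer: {a: ⊤, b: ⊤, c: ⊤, d: ⊤, e: ⊤, f: -}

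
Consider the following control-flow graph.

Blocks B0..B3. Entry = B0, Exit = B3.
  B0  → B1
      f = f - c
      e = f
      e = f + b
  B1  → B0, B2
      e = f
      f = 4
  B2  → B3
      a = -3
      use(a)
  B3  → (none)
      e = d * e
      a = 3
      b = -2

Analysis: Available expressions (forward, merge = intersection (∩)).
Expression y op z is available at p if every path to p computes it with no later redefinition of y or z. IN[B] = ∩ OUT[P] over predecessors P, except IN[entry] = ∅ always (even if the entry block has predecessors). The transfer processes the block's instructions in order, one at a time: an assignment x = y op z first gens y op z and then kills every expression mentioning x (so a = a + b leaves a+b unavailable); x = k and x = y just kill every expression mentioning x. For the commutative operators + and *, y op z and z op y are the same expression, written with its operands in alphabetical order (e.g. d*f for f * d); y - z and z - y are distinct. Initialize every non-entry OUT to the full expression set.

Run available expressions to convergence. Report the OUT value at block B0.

Answer: {b+f}

Trace:
Fixpoint table:
  B0: | IN={} | OUT={b+f}
  B1: | IN={b+f} | OUT={}
  B2: | IN={} | OUT={}
  B3: | IN={} | OUT={}

Merge at B0 (entry node, so the boundary value {} is joined with the incoming edge(s)): IN[B0] = {} ∩ OUT[B1] = {}
Applying B0's transfer function to that IN value gives OUT[B0] (row B0 above).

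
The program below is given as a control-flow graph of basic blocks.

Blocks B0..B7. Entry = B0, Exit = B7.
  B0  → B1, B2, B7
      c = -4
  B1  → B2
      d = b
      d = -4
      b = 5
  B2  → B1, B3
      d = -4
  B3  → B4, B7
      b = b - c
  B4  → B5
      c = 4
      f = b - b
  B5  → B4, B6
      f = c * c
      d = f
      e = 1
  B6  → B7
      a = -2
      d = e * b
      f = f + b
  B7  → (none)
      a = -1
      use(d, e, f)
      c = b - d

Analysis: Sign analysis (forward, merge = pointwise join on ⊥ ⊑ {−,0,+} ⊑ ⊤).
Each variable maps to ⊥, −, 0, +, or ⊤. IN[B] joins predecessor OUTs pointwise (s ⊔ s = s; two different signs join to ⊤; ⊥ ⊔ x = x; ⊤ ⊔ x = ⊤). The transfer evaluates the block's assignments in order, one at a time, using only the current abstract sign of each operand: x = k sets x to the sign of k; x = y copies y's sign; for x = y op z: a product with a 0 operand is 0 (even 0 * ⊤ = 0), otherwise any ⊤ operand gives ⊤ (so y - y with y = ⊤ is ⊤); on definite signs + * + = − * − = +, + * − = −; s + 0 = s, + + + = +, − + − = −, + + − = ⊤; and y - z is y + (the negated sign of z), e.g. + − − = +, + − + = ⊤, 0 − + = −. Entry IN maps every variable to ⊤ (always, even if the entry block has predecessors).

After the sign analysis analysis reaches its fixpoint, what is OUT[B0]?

Answer: {a: ⊤, b: ⊤, c: -, d: ⊤, e: ⊤, f: ⊤}

Working:
Per-block solution:
  B0: | IN=(all ⊤) | OUT={c:-; rest ⊤}
  B1: | IN={c:-; rest ⊤} | OUT={b:+, c:-, d:-; rest ⊤}
  B2: | IN={c:-; rest ⊤} | OUT={c:-, d:-; rest ⊤}
  B3: | IN={c:-, d:-; rest ⊤} | OUT={c:-, d:-; rest ⊤}
  B4: | IN=(all ⊤) | OUT={c:+; rest ⊤}
  B5: | IN={c:+; rest ⊤} | OUT={c:+, d:+, e:+, f:+; rest ⊤}
  B6: | IN={c:+, d:+, e:+, f:+; rest ⊤} | OUT={a:-, c:+, e:+; rest ⊤}
  B7: | IN=(all ⊤) | OUT={a:-; rest ⊤}

B0 is the boundary node: IN[B0] = {a: ⊤, b: ⊤, c: ⊤, d: ⊤, e: ⊤, f: ⊤}
Applying B0's transfer function to that IN value gives OUT[B0] (row B0 above).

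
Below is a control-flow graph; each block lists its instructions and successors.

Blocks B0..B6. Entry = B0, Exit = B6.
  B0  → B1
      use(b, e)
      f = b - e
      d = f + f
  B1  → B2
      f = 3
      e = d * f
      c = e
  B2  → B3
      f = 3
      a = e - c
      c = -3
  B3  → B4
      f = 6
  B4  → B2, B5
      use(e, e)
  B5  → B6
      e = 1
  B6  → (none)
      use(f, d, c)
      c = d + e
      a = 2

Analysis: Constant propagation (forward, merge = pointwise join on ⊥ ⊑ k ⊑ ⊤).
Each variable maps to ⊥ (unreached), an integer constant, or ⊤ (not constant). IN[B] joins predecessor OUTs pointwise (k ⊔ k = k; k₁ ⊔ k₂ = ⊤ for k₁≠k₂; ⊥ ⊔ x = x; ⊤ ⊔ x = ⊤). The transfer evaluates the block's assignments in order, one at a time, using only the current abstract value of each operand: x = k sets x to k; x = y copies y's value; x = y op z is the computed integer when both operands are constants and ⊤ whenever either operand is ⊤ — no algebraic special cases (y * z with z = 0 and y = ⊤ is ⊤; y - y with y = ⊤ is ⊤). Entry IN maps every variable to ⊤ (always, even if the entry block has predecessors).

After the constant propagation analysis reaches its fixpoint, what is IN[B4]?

Fixpoint table:
  B0: | IN=(all ⊤) | OUT=(all ⊤)
  B1: | IN=(all ⊤) | OUT={f:3; rest ⊤}
  B2: | IN=(all ⊤) | OUT={c:-3, f:3; rest ⊤}
  B3: | IN={c:-3, f:3; rest ⊤} | OUT={c:-3, f:6; rest ⊤}
  B4: | IN={c:-3, f:6; rest ⊤} | OUT={c:-3, f:6; rest ⊤}
  B5: | IN={c:-3, f:6; rest ⊤} | OUT={c:-3, e:1, f:6; rest ⊤}
  B6: | IN={c:-3, e:1, f:6; rest ⊤} | OUT={a:2, e:1, f:6; rest ⊤}

Merge at B4: IN[B4] = OUT[B3] = {a: ⊤, b: ⊤, c: -3, d: ⊤, e: ⊤, f: 6}

Answer: {a: ⊤, b: ⊤, c: -3, d: ⊤, e: ⊤, f: 6}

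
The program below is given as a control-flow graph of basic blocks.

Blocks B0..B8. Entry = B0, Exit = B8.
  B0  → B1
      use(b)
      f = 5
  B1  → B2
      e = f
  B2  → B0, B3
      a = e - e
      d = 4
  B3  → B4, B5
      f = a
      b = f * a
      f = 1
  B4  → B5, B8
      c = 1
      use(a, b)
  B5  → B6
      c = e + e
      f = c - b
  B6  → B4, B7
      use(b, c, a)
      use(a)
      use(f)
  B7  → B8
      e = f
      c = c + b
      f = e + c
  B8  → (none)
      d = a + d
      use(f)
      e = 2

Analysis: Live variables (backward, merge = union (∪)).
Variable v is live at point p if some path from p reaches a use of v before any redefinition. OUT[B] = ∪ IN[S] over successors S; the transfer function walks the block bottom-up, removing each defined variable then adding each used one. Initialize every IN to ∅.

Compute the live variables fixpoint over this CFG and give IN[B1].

Answer: {b, f}

Working:
Converged values:
  B0: | IN={b} | OUT={b, f}
  B1: | IN={b, f} | OUT={b, e}
  B2: | IN={b, e} | OUT={a, b, d, e}
  B3: | IN={a, d, e} | OUT={a, b, d, e, f}
  B4: | IN={a, b, d, e, f} | OUT={a, b, d, e, f}
  B5: | IN={a, b, d, e} | OUT={a, b, c, d, e, f}
  B6: | IN={a, b, c, d, e, f} | OUT={a, b, c, d, e, f}
  B7: | IN={a, b, c, d, f} | OUT={a, d, f}
  B8: | IN={a, d, f} | OUT={}

Merge at B1: OUT[B1] = IN[B2] = {b, e}
Applying B1's transfer function to that OUT value gives IN[B1] (row B1 above).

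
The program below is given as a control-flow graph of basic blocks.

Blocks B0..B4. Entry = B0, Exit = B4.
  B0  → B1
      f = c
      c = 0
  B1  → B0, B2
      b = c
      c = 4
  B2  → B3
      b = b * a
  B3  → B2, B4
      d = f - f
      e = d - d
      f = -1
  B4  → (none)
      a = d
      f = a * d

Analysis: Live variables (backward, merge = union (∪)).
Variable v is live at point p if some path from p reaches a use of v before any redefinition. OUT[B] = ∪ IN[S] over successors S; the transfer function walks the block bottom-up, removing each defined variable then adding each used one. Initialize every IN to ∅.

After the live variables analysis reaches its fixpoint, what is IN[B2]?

Answer: {a, b, f}

Derivation:
Converged values:
  B0: | IN={a, c} | OUT={a, c, f}
  B1: | IN={a, c, f} | OUT={a, b, c, f}
  B2: | IN={a, b, f} | OUT={a, b, f}
  B3: | IN={a, b, f} | OUT={a, b, d, f}
  B4: | IN={d} | OUT={}

Merge at B2: OUT[B2] = IN[B3] = {a, b, f}
Applying B2's transfer function to that OUT value gives IN[B2] (row B2 above).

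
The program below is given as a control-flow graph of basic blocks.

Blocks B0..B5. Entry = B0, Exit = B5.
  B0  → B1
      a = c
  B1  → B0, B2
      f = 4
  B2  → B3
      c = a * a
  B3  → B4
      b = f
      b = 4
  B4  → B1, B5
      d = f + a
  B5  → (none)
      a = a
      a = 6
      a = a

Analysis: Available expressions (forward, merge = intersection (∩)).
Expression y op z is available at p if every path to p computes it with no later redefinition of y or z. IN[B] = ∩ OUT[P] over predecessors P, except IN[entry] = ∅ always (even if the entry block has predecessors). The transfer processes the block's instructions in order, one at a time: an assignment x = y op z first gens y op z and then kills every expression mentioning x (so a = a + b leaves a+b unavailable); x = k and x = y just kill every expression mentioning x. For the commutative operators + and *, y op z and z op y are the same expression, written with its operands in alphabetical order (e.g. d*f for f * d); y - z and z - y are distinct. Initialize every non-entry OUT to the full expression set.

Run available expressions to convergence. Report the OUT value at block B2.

Answer: {a*a}

Trace:
Converged values:
  B0:  IN={}  OUT={}
  B1:  IN={}  OUT={}
  B2:  IN={}  OUT={a*a}
  B3:  IN={a*a}  OUT={a*a}
  B4:  IN={a*a}  OUT={a*a, a+f}
  B5:  IN={a*a, a+f}  OUT={}

Merge at B2: IN[B2] = OUT[B1] = {}
Applying B2's transfer function to that IN value gives OUT[B2] (row B2 above).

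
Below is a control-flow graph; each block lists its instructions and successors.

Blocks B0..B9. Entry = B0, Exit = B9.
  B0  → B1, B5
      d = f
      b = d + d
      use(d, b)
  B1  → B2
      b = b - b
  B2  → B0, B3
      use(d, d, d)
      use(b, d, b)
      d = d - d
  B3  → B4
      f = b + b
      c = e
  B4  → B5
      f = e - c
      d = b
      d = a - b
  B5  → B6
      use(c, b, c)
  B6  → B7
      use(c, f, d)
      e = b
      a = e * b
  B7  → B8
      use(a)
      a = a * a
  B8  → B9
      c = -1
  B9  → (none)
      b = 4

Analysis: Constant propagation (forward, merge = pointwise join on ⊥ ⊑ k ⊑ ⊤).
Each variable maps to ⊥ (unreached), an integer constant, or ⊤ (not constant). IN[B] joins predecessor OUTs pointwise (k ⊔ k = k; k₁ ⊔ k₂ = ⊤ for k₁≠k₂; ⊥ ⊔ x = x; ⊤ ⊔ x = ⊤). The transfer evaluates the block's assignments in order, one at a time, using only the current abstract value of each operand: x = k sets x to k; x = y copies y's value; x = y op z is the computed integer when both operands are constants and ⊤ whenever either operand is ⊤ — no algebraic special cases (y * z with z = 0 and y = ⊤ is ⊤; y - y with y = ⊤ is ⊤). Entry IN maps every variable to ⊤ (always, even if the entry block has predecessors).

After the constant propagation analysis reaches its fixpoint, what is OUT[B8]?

Per-block solution:
  B0:   IN=(all ⊤)   OUT=(all ⊤)
  B1:   IN=(all ⊤)   OUT=(all ⊤)
  B2:   IN=(all ⊤)   OUT=(all ⊤)
  B3:   IN=(all ⊤)   OUT=(all ⊤)
  B4:   IN=(all ⊤)   OUT=(all ⊤)
  B5:   IN=(all ⊤)   OUT=(all ⊤)
  B6:   IN=(all ⊤)   OUT=(all ⊤)
  B7:   IN=(all ⊤)   OUT=(all ⊤)
  B8:   IN=(all ⊤)   OUT={c:-1; rest ⊤}
  B9:   IN={c:-1; rest ⊤}   OUT={b:4, c:-1; rest ⊤}

Merge at B8: IN[B8] = OUT[B7] = {a: ⊤, b: ⊤, c: ⊤, d: ⊤, e: ⊤, f: ⊤}
Applying B8's transfer function to that IN value gives OUT[B8] (row B8 above).

Answer: {a: ⊤, b: ⊤, c: -1, d: ⊤, e: ⊤, f: ⊤}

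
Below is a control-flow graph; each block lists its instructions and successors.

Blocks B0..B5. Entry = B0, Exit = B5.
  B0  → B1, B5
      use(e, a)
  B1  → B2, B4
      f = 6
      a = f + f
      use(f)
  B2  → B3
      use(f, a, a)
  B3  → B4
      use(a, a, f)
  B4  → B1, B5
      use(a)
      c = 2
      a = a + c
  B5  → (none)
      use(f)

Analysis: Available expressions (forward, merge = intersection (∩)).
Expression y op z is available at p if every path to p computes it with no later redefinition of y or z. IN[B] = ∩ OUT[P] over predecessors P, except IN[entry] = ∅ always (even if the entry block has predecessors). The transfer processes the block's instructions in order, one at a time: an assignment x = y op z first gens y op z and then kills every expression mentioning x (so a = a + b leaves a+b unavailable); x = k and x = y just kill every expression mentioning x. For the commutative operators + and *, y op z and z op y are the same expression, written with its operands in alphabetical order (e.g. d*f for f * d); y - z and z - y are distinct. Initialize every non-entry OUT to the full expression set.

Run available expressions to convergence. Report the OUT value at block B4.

Answer: {f+f}

Working:
Fixpoint table:
  B0: | IN={} | OUT={}
  B1: | IN={} | OUT={f+f}
  B2: | IN={f+f} | OUT={f+f}
  B3: | IN={f+f} | OUT={f+f}
  B4: | IN={f+f} | OUT={f+f}
  B5: | IN={} | OUT={}

Merge at B4: IN[B4] = OUT[B1] ∩ OUT[B3] = {f+f}
Applying B4's transfer function to that IN value gives OUT[B4] (row B4 above).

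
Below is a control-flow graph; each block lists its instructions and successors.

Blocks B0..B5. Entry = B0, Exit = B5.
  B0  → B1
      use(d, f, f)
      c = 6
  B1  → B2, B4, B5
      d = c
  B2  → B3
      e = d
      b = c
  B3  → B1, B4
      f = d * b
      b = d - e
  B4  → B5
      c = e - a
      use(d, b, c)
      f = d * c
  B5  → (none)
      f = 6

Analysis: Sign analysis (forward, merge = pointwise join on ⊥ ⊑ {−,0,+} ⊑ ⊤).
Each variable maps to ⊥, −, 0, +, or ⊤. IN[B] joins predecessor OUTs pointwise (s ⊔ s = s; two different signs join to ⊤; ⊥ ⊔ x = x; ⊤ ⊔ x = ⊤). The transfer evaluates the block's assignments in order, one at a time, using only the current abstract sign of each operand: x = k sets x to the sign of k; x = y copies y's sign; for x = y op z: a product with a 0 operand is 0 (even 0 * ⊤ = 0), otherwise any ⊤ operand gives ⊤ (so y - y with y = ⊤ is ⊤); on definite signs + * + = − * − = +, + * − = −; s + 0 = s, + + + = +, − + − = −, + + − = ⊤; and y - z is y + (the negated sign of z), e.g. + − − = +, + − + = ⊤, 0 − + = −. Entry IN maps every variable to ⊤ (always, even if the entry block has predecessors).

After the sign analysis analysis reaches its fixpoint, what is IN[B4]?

Answer: {a: ⊤, b: ⊤, c: +, d: +, e: ⊤, f: ⊤}

Trace:
Per-block solution:
  B0:  IN=(all ⊤)  OUT={c:+; rest ⊤}
  B1:  IN={c:+; rest ⊤}  OUT={c:+, d:+; rest ⊤}
  B2:  IN={c:+, d:+; rest ⊤}  OUT={b:+, c:+, d:+, e:+; rest ⊤}
  B3:  IN={b:+, c:+, d:+, e:+; rest ⊤}  OUT={c:+, d:+, e:+, f:+; rest ⊤}
  B4:  IN={c:+, d:+; rest ⊤}  OUT={d:+; rest ⊤}
  B5:  IN={d:+; rest ⊤}  OUT={d:+, f:+; rest ⊤}

Merge at B4: IN[B4] = OUT[B1] ⊔ OUT[B3] = {a: ⊤, b: ⊤, c: +, d: +, e: ⊤, f: ⊤}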